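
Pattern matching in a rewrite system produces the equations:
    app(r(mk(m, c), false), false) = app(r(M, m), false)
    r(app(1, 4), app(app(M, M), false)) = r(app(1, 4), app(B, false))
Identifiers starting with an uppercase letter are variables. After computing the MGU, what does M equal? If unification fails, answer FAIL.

Decompose app/2: r(mk(m, c), false) = r(M, m),  false = false.
Decompose r/2: mk(m, c) = M,  false = m.
Bind M := mk(m, c); substituting into the one remaining equation that mentions M gives: r(app(1, 4), app(app(mk(m, c), mk(m, c)), false)) = r(app(1, 4), app(B, false)).
Clash: constants false and m differ; no unifier exists.

FAIL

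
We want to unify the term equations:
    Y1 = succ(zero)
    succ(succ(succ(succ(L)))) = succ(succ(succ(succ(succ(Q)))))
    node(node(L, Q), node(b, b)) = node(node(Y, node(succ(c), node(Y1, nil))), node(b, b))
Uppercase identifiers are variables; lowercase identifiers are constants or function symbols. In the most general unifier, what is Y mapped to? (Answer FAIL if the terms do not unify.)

Bind Y1 := succ(zero); substituting into the one remaining equation that mentions Y1 gives: node(node(L, Q), node(b, b)) = node(node(Y, node(succ(c), node(succ(zero), nil))), node(b, b)).
Decompose succ/1: succ(succ(succ(L))) = succ(succ(succ(succ(Q)))).
Decompose succ/1: succ(succ(L)) = succ(succ(succ(Q))).
Decompose succ/1: succ(L) = succ(succ(Q)).
Decompose succ/1: L = succ(Q).
Bind L := succ(Q); substituting into the remaining equation gives: node(node(succ(Q), Q), node(b, b)) = node(node(Y, node(succ(c), node(succ(zero), nil))), node(b, b)).
Decompose node/2: node(succ(Q), Q) = node(Y, node(succ(c), node(succ(zero), nil))),  node(b, b) = node(b, b).
Decompose node/2: succ(Q) = Y,  Q = node(succ(c), node(succ(zero), nil)).
Bind Y := succ(Q); no other remaining equation mentions Y.
Bind Q := node(succ(c), node(succ(zero), nil)); no other remaining equation mentions Q. Substituting into the earlier bindings gives L := succ(node(succ(c), node(succ(zero), nil))), Y := succ(node(succ(c), node(succ(zero), nil))).
Delete trivial equation node(b, b) = node(b, b).
MGU = { Y1 := succ(zero), L := succ(node(succ(c), node(succ(zero), nil))), Y := succ(node(succ(c), node(succ(zero), nil))), Q := node(succ(c), node(succ(zero), nil)) }, so Y := succ(node(succ(c), node(succ(zero), nil))).

succ(node(succ(c), node(succ(zero), nil)))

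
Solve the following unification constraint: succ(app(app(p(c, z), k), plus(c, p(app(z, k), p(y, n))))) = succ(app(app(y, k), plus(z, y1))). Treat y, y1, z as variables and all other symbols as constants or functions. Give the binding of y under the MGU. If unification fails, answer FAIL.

p(c, c)

Decompose succ/1: app(app(p(c, z), k), plus(c, p(app(z, k), p(y, n)))) = app(app(y, k), plus(z, y1)).
Decompose app/2: app(p(c, z), k) = app(y, k),  plus(c, p(app(z, k), p(y, n))) = plus(z, y1).
Decompose app/2: p(c, z) = y,  k = k.
Bind y := p(c, z); substituting into the one remaining equation that mentions y gives: plus(c, p(app(z, k), p(p(c, z), n))) = plus(z, y1).
Delete trivial equation k = k.
Decompose plus/2: c = z,  p(app(z, k), p(p(c, z), n)) = y1.
Bind z := c; substituting into the remaining equation gives: p(app(c, k), p(p(c, c), n)) = y1. Substituting into the earlier binding gives y := p(c, c).
Bind y1 := p(app(c, k), p(p(c, c), n)).
MGU = { y := p(c, c), z := c, y1 := p(app(c, k), p(p(c, c), n)) }, so y := p(c, c).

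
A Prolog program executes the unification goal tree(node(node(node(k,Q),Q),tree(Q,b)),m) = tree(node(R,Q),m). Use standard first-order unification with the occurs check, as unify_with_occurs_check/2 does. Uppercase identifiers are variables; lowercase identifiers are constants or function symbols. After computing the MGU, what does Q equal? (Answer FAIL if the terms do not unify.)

FAIL

Decompose tree/2: node(node(node(k,Q),Q),tree(Q,b)) = node(R,Q),  m = m.
Decompose node/2: node(node(k,Q),Q) = R,  tree(Q,b) = Q.
Bind R := node(node(k,Q),Q); no other remaining equation mentions R.
Occurs check fails: Q occurs in tree(Q,b); the equation Q = tree(Q,b) has no finite solution.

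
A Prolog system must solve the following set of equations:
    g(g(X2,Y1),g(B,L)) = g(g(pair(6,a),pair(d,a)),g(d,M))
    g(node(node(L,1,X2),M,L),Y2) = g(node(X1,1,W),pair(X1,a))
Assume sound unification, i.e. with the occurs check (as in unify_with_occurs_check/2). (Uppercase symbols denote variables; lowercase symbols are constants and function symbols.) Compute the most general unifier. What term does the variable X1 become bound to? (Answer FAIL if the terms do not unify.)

Decompose g/2: g(X2,Y1) = g(pair(6,a),pair(d,a)),  g(B,L) = g(d,M).
Decompose g/2: X2 = pair(6,a),  Y1 = pair(d,a).
Bind X2 := pair(6,a); substituting into the one remaining equation that mentions X2 gives: g(node(node(L,1,pair(6,a)),M,L),Y2) = g(node(X1,1,W),pair(X1,a)).
Bind Y1 := pair(d,a); no other remaining equation mentions Y1.
Decompose g/2: B = d,  L = M.
Bind B := d; no other remaining equation mentions B.
Bind L := M; substituting into the remaining equation gives: g(node(node(M,1,pair(6,a)),M,M),Y2) = g(node(X1,1,W),pair(X1,a)).
Decompose g/2: node(node(M,1,pair(6,a)),M,M) = node(X1,1,W),  Y2 = pair(X1,a).
Decompose node/3: node(M,1,pair(6,a)) = X1,  M = 1,  M = W.
Bind X1 := node(M,1,pair(6,a)); substituting into the one remaining equation that mentions X1 gives: Y2 = pair(node(M,1,pair(6,a)),a).
Bind M := 1; substituting into the remaining equations gives: 1 = W,  Y2 = pair(node(1,1,pair(6,a)),a). Substituting into the earlier bindings gives L := 1, X1 := node(1,1,pair(6,a)).
Bind W := 1; no other remaining equation mentions W.
Bind Y2 := pair(node(1,1,pair(6,a)),a).
MGU = { X2 -> pair(6,a), Y1 -> pair(d,a), B -> d, L -> 1, X1 -> node(1,1,pair(6,a)), M -> 1, W -> 1, Y2 -> pair(node(1,1,pair(6,a)),a) }, so X1 -> node(1,1,pair(6,a)).

node(1,1,pair(6,a))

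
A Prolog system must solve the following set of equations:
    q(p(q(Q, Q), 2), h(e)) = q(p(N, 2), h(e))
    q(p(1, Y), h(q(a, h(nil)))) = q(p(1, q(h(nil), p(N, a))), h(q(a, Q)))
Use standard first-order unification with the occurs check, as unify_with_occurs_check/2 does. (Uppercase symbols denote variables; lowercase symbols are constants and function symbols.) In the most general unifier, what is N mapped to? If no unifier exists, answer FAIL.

q(h(nil), h(nil))

Decompose q/2: p(q(Q, Q), 2) = p(N, 2),  h(e) = h(e).
Decompose p/2: q(Q, Q) = N,  2 = 2.
Bind N := q(Q, Q); substituting into the one remaining equation that mentions N gives: q(p(1, Y), h(q(a, h(nil)))) = q(p(1, q(h(nil), p(q(Q, Q), a))), h(q(a, Q))).
Delete trivial equation 2 = 2.
Delete trivial equation h(e) = h(e).
Decompose q/2: p(1, Y) = p(1, q(h(nil), p(q(Q, Q), a))),  h(q(a, h(nil))) = h(q(a, Q)).
Decompose p/2: 1 = 1,  Y = q(h(nil), p(q(Q, Q), a)).
Delete trivial equation 1 = 1.
Bind Y := q(h(nil), p(q(Q, Q), a)); no other remaining equation mentions Y.
Decompose h/1: q(a, h(nil)) = q(a, Q).
Decompose q/2: a = a,  h(nil) = Q.
Delete trivial equation a = a.
Bind Q := h(nil). Substituting into the earlier bindings gives N := q(h(nil), h(nil)), Y := q(h(nil), p(q(h(nil), h(nil)), a)).
MGU = { N -> q(h(nil), h(nil)), Y -> q(h(nil), p(q(h(nil), h(nil)), a)), Q -> h(nil) }, so N -> q(h(nil), h(nil)).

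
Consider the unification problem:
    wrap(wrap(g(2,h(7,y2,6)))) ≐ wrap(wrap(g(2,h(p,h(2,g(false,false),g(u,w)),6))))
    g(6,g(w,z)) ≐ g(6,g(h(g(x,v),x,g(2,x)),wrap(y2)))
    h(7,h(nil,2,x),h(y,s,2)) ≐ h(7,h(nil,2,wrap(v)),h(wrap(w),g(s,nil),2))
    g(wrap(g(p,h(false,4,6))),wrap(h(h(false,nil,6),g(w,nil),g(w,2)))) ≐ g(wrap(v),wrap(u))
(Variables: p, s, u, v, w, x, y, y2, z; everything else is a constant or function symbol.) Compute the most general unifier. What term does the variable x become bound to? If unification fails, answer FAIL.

FAIL

Decompose wrap/1: wrap(g(2,h(7,y2,6))) ≐ wrap(g(2,h(p,h(2,g(false,false),g(u,w)),6))).
Decompose wrap/1: g(2,h(7,y2,6)) ≐ g(2,h(p,h(2,g(false,false),g(u,w)),6)).
Decompose g/2: 2 ≐ 2,  h(7,y2,6) ≐ h(p,h(2,g(false,false),g(u,w)),6).
Delete trivial equation 2 ≐ 2.
Decompose h/3: 7 ≐ p,  y2 ≐ h(2,g(false,false),g(u,w)),  6 ≐ 6.
Bind p := 7; substituting into the one remaining equation that mentions p gives: g(wrap(g(7,h(false,4,6))),wrap(h(h(false,nil,6),g(w,nil),g(w,2)))) ≐ g(wrap(v),wrap(u)).
Bind y2 := h(2,g(false,false),g(u,w)); substituting into the one remaining equation that mentions y2 gives: g(6,g(w,z)) ≐ g(6,g(h(g(x,v),x,g(2,x)),wrap(h(2,g(false,false),g(u,w))))).
Delete trivial equation 6 ≐ 6.
Decompose g/2: 6 ≐ 6,  g(w,z) ≐ g(h(g(x,v),x,g(2,x)),wrap(h(2,g(false,false),g(u,w)))).
Delete trivial equation 6 ≐ 6.
Decompose g/2: w ≐ h(g(x,v),x,g(2,x)),  z ≐ wrap(h(2,g(false,false),g(u,w))).
Bind w := h(g(x,v),x,g(2,x)); substituting into the remaining equations gives: z ≐ wrap(h(2,g(false,false),g(u,h(g(x,v),x,g(2,x))))),  h(7,h(nil,2,x),h(y,s,2)) ≐ h(7,h(nil,2,wrap(v)),h(wrap(h(g(x,v),x,g(2,x))),g(s,nil),2)),  g(wrap(g(7,h(false,4,6))),wrap(h(h(false,nil,6),g(h(g(x,v),x,g(2,x)),nil),g(h(g(x,v),x,g(2,x)),2)))) ≐ g(wrap(v),wrap(u)). Substituting into the earlier binding gives y2 := h(2,g(false,false),g(u,h(g(x,v),x,g(2,x)))).
Bind z := wrap(h(2,g(false,false),g(u,h(g(x,v),x,g(2,x))))); no other remaining equation mentions z.
Decompose h/3: 7 ≐ 7,  h(nil,2,x) ≐ h(nil,2,wrap(v)),  h(y,s,2) ≐ h(wrap(h(g(x,v),x,g(2,x))),g(s,nil),2).
Delete trivial equation 7 ≐ 7.
Decompose h/3: nil ≐ nil,  2 ≐ 2,  x ≐ wrap(v).
Delete trivial equation nil ≐ nil.
Delete trivial equation 2 ≐ 2.
Bind x := wrap(v); substituting into the remaining equations gives: h(y,s,2) ≐ h(wrap(h(g(wrap(v),v),wrap(v),g(2,wrap(v)))),g(s,nil),2),  g(wrap(g(7,h(false,4,6))),wrap(h(h(false,nil,6),g(h(g(wrap(v),v),wrap(v),g(2,wrap(v))),nil),g(h(g(wrap(v),v),wrap(v),g(2,wrap(v))),2)))) ≐ g(wrap(v),wrap(u)). Substituting into the earlier bindings gives y2 := h(2,g(false,false),g(u,h(g(wrap(v),v),wrap(v),g(2,wrap(v))))), w := h(g(wrap(v),v),wrap(v),g(2,wrap(v))), z := wrap(h(2,g(false,false),g(u,h(g(wrap(v),v),wrap(v),g(2,wrap(v)))))).
Decompose h/3: y ≐ wrap(h(g(wrap(v),v),wrap(v),g(2,wrap(v)))),  s ≐ g(s,nil),  2 ≐ 2.
Bind y := wrap(h(g(wrap(v),v),wrap(v),g(2,wrap(v)))); no other remaining equation mentions y.
Occurs check fails: s occurs in g(s,nil); the equation s ≐ g(s,nil) has no finite solution.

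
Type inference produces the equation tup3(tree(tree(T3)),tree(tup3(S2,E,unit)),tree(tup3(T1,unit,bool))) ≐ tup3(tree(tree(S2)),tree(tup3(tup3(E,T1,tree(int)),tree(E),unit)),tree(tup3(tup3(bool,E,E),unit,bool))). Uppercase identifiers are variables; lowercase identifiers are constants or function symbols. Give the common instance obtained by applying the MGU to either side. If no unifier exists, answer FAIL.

FAIL

Decompose tup3/3: tree(tree(T3)) ≐ tree(tree(S2)),  tree(tup3(S2,E,unit)) ≐ tree(tup3(tup3(E,T1,tree(int)),tree(E),unit)),  tree(tup3(T1,unit,bool)) ≐ tree(tup3(tup3(bool,E,E),unit,bool)).
Decompose tree/1: tree(T3) ≐ tree(S2).
Decompose tree/1: T3 ≐ S2.
Bind T3 := S2; no other remaining equation mentions T3.
Decompose tree/1: tup3(S2,E,unit) ≐ tup3(tup3(E,T1,tree(int)),tree(E),unit).
Decompose tup3/3: S2 ≐ tup3(E,T1,tree(int)),  E ≐ tree(E),  unit ≐ unit.
Bind S2 := tup3(E,T1,tree(int)); no other remaining equation mentions S2. Substituting into the earlier binding gives T3 := tup3(E,T1,tree(int)).
Occurs check fails: E occurs in tree(E); the equation E ≐ tree(E) has no finite solution.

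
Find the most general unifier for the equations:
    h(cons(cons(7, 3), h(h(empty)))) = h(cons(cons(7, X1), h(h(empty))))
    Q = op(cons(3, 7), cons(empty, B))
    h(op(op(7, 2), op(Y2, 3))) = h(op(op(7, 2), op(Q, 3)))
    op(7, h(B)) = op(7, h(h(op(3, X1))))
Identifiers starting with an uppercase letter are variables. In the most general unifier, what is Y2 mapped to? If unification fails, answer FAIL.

op(cons(3, 7), cons(empty, h(op(3, 3))))

Decompose h/1: cons(cons(7, 3), h(h(empty))) = cons(cons(7, X1), h(h(empty))).
Decompose cons/2: cons(7, 3) = cons(7, X1),  h(h(empty)) = h(h(empty)).
Decompose cons/2: 7 = 7,  3 = X1.
Delete trivial equation 7 = 7.
Bind X1 := 3; substituting into the one remaining equation that mentions X1 gives: op(7, h(B)) = op(7, h(h(op(3, 3)))).
Delete trivial equation h(h(empty)) = h(h(empty)).
Bind Q := op(cons(3, 7), cons(empty, B)); substituting into the one remaining equation that mentions Q gives: h(op(op(7, 2), op(Y2, 3))) = h(op(op(7, 2), op(op(cons(3, 7), cons(empty, B)), 3))).
Decompose h/1: op(op(7, 2), op(Y2, 3)) = op(op(7, 2), op(op(cons(3, 7), cons(empty, B)), 3)).
Decompose op/2: op(7, 2) = op(7, 2),  op(Y2, 3) = op(op(cons(3, 7), cons(empty, B)), 3).
Delete trivial equation op(7, 2) = op(7, 2).
Decompose op/2: Y2 = op(cons(3, 7), cons(empty, B)),  3 = 3.
Bind Y2 := op(cons(3, 7), cons(empty, B)); no other remaining equation mentions Y2.
Delete trivial equation 3 = 3.
Decompose op/2: 7 = 7,  h(B) = h(h(op(3, 3))).
Delete trivial equation 7 = 7.
Decompose h/1: B = h(op(3, 3)).
Bind B := h(op(3, 3)). Substituting into the earlier bindings gives Q := op(cons(3, 7), cons(empty, h(op(3, 3)))), Y2 := op(cons(3, 7), cons(empty, h(op(3, 3)))).
MGU = { X1 := 3, Q := op(cons(3, 7), cons(empty, h(op(3, 3)))), Y2 := op(cons(3, 7), cons(empty, h(op(3, 3)))), B := h(op(3, 3)) }, so Y2 := op(cons(3, 7), cons(empty, h(op(3, 3)))).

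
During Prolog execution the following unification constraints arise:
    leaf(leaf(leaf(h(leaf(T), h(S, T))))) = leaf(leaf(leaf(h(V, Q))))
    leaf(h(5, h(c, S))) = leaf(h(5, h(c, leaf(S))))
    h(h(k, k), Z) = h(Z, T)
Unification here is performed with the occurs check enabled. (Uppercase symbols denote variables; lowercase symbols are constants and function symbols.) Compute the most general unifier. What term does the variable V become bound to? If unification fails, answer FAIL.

Decompose leaf/1: leaf(leaf(h(leaf(T), h(S, T)))) = leaf(leaf(h(V, Q))).
Decompose leaf/1: leaf(h(leaf(T), h(S, T))) = leaf(h(V, Q)).
Decompose leaf/1: h(leaf(T), h(S, T)) = h(V, Q).
Decompose h/2: leaf(T) = V,  h(S, T) = Q.
Bind V := leaf(T); no other remaining equation mentions V.
Bind Q := h(S, T); no other remaining equation mentions Q.
Decompose leaf/1: h(5, h(c, S)) = h(5, h(c, leaf(S))).
Decompose h/2: 5 = 5,  h(c, S) = h(c, leaf(S)).
Delete trivial equation 5 = 5.
Decompose h/2: c = c,  S = leaf(S).
Delete trivial equation c = c.
Occurs check fails: S occurs in leaf(S); the equation S = leaf(S) has no finite solution.

FAIL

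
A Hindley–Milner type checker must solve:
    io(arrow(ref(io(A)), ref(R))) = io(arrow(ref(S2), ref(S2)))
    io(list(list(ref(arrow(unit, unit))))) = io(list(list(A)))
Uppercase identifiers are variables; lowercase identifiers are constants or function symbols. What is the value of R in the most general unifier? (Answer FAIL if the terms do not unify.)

Decompose io/1: arrow(ref(io(A)), ref(R)) = arrow(ref(S2), ref(S2)).
Decompose arrow/2: ref(io(A)) = ref(S2),  ref(R) = ref(S2).
Decompose ref/1: io(A) = S2.
Bind S2 := io(A); substituting into the one remaining equation that mentions S2 gives: ref(R) = ref(io(A)).
Decompose ref/1: R = io(A).
Bind R := io(A); no other remaining equation mentions R.
Decompose io/1: list(list(ref(arrow(unit, unit)))) = list(list(A)).
Decompose list/1: list(ref(arrow(unit, unit))) = list(A).
Decompose list/1: ref(arrow(unit, unit)) = A.
Bind A := ref(arrow(unit, unit)). Substituting into the earlier bindings gives S2 := io(ref(arrow(unit, unit))), R := io(ref(arrow(unit, unit))).
MGU = { S2 := io(ref(arrow(unit, unit))), R := io(ref(arrow(unit, unit))), A := ref(arrow(unit, unit)) }, so R := io(ref(arrow(unit, unit))).

io(ref(arrow(unit, unit)))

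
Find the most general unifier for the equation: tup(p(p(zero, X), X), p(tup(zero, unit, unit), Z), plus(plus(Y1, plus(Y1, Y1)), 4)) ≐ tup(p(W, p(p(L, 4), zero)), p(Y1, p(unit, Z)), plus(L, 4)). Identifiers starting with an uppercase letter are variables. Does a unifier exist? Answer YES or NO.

NO

Decompose tup/3: p(p(zero, X), X) ≐ p(W, p(p(L, 4), zero)),  p(tup(zero, unit, unit), Z) ≐ p(Y1, p(unit, Z)),  plus(plus(Y1, plus(Y1, Y1)), 4) ≐ plus(L, 4).
Decompose p/2: p(zero, X) ≐ W,  X ≐ p(p(L, 4), zero).
Bind W := p(zero, X); no other remaining equation mentions W.
Bind X := p(p(L, 4), zero); no other remaining equation mentions X. Substituting into the earlier binding gives W := p(zero, p(p(L, 4), zero)).
Decompose p/2: tup(zero, unit, unit) ≐ Y1,  Z ≐ p(unit, Z).
Bind Y1 := tup(zero, unit, unit); substituting into the one remaining equation that mentions Y1 gives: plus(plus(tup(zero, unit, unit), plus(tup(zero, unit, unit), tup(zero, unit, unit))), 4) ≐ plus(L, 4).
Occurs check fails: Z occurs in p(unit, Z); the equation Z ≐ p(unit, Z) has no finite solution.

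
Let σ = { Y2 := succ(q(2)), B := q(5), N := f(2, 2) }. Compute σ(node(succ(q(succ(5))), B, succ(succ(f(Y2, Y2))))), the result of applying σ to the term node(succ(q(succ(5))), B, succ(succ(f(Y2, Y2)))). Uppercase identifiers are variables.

node(succ(q(succ(5))), q(5), succ(succ(f(succ(q(2)), succ(q(2))))))

Replace each occurrence of Y2 with succ(q(2)).
Replace each occurrence of B with q(5).
Result: node(succ(q(succ(5))), q(5), succ(succ(f(succ(q(2)), succ(q(2)))))).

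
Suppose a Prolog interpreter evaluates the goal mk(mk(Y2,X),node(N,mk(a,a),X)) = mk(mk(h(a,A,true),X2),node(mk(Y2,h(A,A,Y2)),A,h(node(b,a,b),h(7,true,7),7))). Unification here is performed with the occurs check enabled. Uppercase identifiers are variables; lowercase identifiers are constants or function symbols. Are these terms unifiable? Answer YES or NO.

YES

Decompose mk/2: mk(Y2,X) = mk(h(a,A,true),X2),  node(N,mk(a,a),X) = node(mk(Y2,h(A,A,Y2)),A,h(node(b,a,b),h(7,true,7),7)).
Decompose mk/2: Y2 = h(a,A,true),  X = X2.
Bind Y2 := h(a,A,true); substituting into the one remaining equation that mentions Y2 gives: node(N,mk(a,a),X) = node(mk(h(a,A,true),h(A,A,h(a,A,true))),A,h(node(b,a,b),h(7,true,7),7)).
Bind X := X2; substituting into the remaining equation gives: node(N,mk(a,a),X2) = node(mk(h(a,A,true),h(A,A,h(a,A,true))),A,h(node(b,a,b),h(7,true,7),7)).
Decompose node/3: N = mk(h(a,A,true),h(A,A,h(a,A,true))),  mk(a,a) = A,  X2 = h(node(b,a,b),h(7,true,7),7).
Bind N := mk(h(a,A,true),h(A,A,h(a,A,true))); no other remaining equation mentions N.
Bind A := mk(a,a); no other remaining equation mentions A. Substituting into the earlier bindings gives Y2 := h(a,mk(a,a),true), N := mk(h(a,mk(a,a),true),h(mk(a,a),mk(a,a),h(a,mk(a,a),true))).
Bind X2 := h(node(b,a,b),h(7,true,7),7). Substituting into the earlier binding gives X := h(node(b,a,b),h(7,true,7),7).
No equations remain and no clash or occurs-check failure arose, so a unifier exists.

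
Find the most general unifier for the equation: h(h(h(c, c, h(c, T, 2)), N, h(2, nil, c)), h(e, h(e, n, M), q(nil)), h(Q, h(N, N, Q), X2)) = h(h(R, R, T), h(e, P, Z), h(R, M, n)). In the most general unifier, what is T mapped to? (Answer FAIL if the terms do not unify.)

Decompose h/3: h(h(c, c, h(c, T, 2)), N, h(2, nil, c)) = h(R, R, T),  h(e, h(e, n, M), q(nil)) = h(e, P, Z),  h(Q, h(N, N, Q), X2) = h(R, M, n).
Decompose h/3: h(c, c, h(c, T, 2)) = R,  N = R,  h(2, nil, c) = T.
Bind R := h(c, c, h(c, T, 2)); substituting into the 2 remaining equations that mention R gives: N = h(c, c, h(c, T, 2)),  h(Q, h(N, N, Q), X2) = h(h(c, c, h(c, T, 2)), M, n).
Bind N := h(c, c, h(c, T, 2)); substituting into the one remaining equation that mentions N gives: h(Q, h(h(c, c, h(c, T, 2)), h(c, c, h(c, T, 2)), Q), X2) = h(h(c, c, h(c, T, 2)), M, n).
Bind T := h(2, nil, c); substituting into the one remaining equation that mentions T gives: h(Q, h(h(c, c, h(c, h(2, nil, c), 2)), h(c, c, h(c, h(2, nil, c), 2)), Q), X2) = h(h(c, c, h(c, h(2, nil, c), 2)), M, n). Substituting into the earlier bindings gives R := h(c, c, h(c, h(2, nil, c), 2)), N := h(c, c, h(c, h(2, nil, c), 2)).
Decompose h/3: e = e,  h(e, n, M) = P,  q(nil) = Z.
Delete trivial equation e = e.
Bind P := h(e, n, M); no other remaining equation mentions P.
Bind Z := q(nil); no other remaining equation mentions Z.
Decompose h/3: Q = h(c, c, h(c, h(2, nil, c), 2)),  h(h(c, c, h(c, h(2, nil, c), 2)), h(c, c, h(c, h(2, nil, c), 2)), Q) = M,  X2 = n.
Bind Q := h(c, c, h(c, h(2, nil, c), 2)); substituting into the one remaining equation that mentions Q gives: h(h(c, c, h(c, h(2, nil, c), 2)), h(c, c, h(c, h(2, nil, c), 2)), h(c, c, h(c, h(2, nil, c), 2))) = M.
Bind M := h(h(c, c, h(c, h(2, nil, c), 2)), h(c, c, h(c, h(2, nil, c), 2)), h(c, c, h(c, h(2, nil, c), 2))); no other remaining equation mentions M. Substituting into the earlier binding gives P := h(e, n, h(h(c, c, h(c, h(2, nil, c), 2)), h(c, c, h(c, h(2, nil, c), 2)), h(c, c, h(c, h(2, nil, c), 2)))).
Bind X2 := n.
MGU = { R -> h(c, c, h(c, h(2, nil, c), 2)), N -> h(c, c, h(c, h(2, nil, c), 2)), T -> h(2, nil, c), P -> h(e, n, h(h(c, c, h(c, h(2, nil, c), 2)), h(c, c, h(c, h(2, nil, c), 2)), h(c, c, h(c, h(2, nil, c), 2)))), Z -> q(nil), Q -> h(c, c, h(c, h(2, nil, c), 2)), M -> h(h(c, c, h(c, h(2, nil, c), 2)), h(c, c, h(c, h(2, nil, c), 2)), h(c, c, h(c, h(2, nil, c), 2))), X2 -> n }, so T -> h(2, nil, c).

h(2, nil, c)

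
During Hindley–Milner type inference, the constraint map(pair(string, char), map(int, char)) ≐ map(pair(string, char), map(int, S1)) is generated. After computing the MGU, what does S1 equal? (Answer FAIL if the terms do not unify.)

Decompose map/2: pair(string, char) ≐ pair(string, char),  map(int, char) ≐ map(int, S1).
Delete trivial equation pair(string, char) ≐ pair(string, char).
Decompose map/2: int ≐ int,  char ≐ S1.
Delete trivial equation int ≐ int.
Bind S1 := char.
MGU = { S1 ↦ char }, so S1 ↦ char.

char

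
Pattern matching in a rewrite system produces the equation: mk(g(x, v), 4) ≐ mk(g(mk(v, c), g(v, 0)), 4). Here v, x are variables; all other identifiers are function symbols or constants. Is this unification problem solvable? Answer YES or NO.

Decompose mk/2: g(x, v) ≐ g(mk(v, c), g(v, 0)),  4 ≐ 4.
Decompose g/2: x ≐ mk(v, c),  v ≐ g(v, 0).
Bind x := mk(v, c); no other remaining equation mentions x.
Occurs check fails: v occurs in g(v, 0); the equation v ≐ g(v, 0) has no finite solution.

NO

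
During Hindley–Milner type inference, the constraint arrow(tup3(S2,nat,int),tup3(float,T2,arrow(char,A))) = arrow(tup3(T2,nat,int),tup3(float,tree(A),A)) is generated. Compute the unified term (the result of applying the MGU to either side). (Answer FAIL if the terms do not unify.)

FAIL

Decompose arrow/2: tup3(S2,nat,int) = tup3(T2,nat,int),  tup3(float,T2,arrow(char,A)) = tup3(float,tree(A),A).
Decompose tup3/3: S2 = T2,  nat = nat,  int = int.
Bind S2 := T2; no other remaining equation mentions S2.
Delete trivial equation nat = nat.
Delete trivial equation int = int.
Decompose tup3/3: float = float,  T2 = tree(A),  arrow(char,A) = A.
Delete trivial equation float = float.
Bind T2 := tree(A); no other remaining equation mentions T2. Substituting into the earlier binding gives S2 := tree(A).
Occurs check fails: A occurs in arrow(char,A); the equation A = arrow(char,A) has no finite solution.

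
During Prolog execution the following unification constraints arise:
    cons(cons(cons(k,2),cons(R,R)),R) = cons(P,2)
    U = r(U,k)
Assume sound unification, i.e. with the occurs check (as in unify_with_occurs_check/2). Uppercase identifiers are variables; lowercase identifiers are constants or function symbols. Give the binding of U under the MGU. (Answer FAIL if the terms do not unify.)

Decompose cons/2: cons(cons(k,2),cons(R,R)) = P,  R = 2.
Bind P := cons(cons(k,2),cons(R,R)); no other remaining equation mentions P.
Bind R := 2; no other remaining equation mentions R. Substituting into the earlier binding gives P := cons(cons(k,2),cons(2,2)).
Occurs check fails: U occurs in r(U,k); the equation U = r(U,k) has no finite solution.

FAIL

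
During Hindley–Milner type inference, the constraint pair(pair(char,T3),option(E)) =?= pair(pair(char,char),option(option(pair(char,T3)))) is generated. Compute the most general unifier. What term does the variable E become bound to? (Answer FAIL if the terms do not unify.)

Decompose pair/2: pair(char,T3) =?= pair(char,char),  option(E) =?= option(option(pair(char,T3))).
Decompose pair/2: char =?= char,  T3 =?= char.
Delete trivial equation char =?= char.
Bind T3 := char; substituting into the remaining equation gives: option(E) =?= option(option(pair(char,char))).
Decompose option/1: E =?= option(pair(char,char)).
Bind E := option(pair(char,char)).
MGU = { T3 := char, E := option(pair(char,char)) }, so E := option(pair(char,char)).

option(pair(char,char))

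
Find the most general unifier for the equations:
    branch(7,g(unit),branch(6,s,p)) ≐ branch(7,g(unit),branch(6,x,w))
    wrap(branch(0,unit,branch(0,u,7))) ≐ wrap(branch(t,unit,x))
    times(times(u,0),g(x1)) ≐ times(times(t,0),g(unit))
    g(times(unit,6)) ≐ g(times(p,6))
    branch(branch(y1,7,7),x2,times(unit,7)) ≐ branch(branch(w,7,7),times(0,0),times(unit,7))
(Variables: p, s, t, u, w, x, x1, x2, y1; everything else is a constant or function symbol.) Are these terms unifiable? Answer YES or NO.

Decompose branch/3: 7 ≐ 7,  g(unit) ≐ g(unit),  branch(6,s,p) ≐ branch(6,x,w).
Delete trivial equation 7 ≐ 7.
Delete trivial equation g(unit) ≐ g(unit).
Decompose branch/3: 6 ≐ 6,  s ≐ x,  p ≐ w.
Delete trivial equation 6 ≐ 6.
Bind s := x; no other remaining equation mentions s.
Bind p := w; substituting into the one remaining equation that mentions p gives: g(times(unit,6)) ≐ g(times(w,6)).
Decompose wrap/1: branch(0,unit,branch(0,u,7)) ≐ branch(t,unit,x).
Decompose branch/3: 0 ≐ t,  unit ≐ unit,  branch(0,u,7) ≐ x.
Bind t := 0; substituting into the one remaining equation that mentions t gives: times(times(u,0),g(x1)) ≐ times(times(0,0),g(unit)).
Delete trivial equation unit ≐ unit.
Bind x := branch(0,u,7); no other remaining equation mentions x. Substituting into the earlier binding gives s := branch(0,u,7).
Decompose times/2: times(u,0) ≐ times(0,0),  g(x1) ≐ g(unit).
Decompose times/2: u ≐ 0,  0 ≐ 0.
Bind u := 0; no other remaining equation mentions u. Substituting into the earlier bindings gives s := branch(0,0,7), x := branch(0,0,7).
Delete trivial equation 0 ≐ 0.
Decompose g/1: x1 ≐ unit.
Bind x1 := unit; no other remaining equation mentions x1.
Decompose g/1: times(unit,6) ≐ times(w,6).
Decompose times/2: unit ≐ w,  6 ≐ 6.
Bind w := unit; substituting into the one remaining equation that mentions w gives: branch(branch(y1,7,7),x2,times(unit,7)) ≐ branch(branch(unit,7,7),times(0,0),times(unit,7)). Substituting into the earlier binding gives p := unit.
Delete trivial equation 6 ≐ 6.
Decompose branch/3: branch(y1,7,7) ≐ branch(unit,7,7),  x2 ≐ times(0,0),  times(unit,7) ≐ times(unit,7).
Decompose branch/3: y1 ≐ unit,  7 ≐ 7,  7 ≐ 7.
Bind y1 := unit; no other remaining equation mentions y1.
Delete trivial equation 7 ≐ 7.
Delete trivial equation 7 ≐ 7.
Bind x2 := times(0,0); no other remaining equation mentions x2.
Delete trivial equation times(unit,7) ≐ times(unit,7).
No equations remain and no clash or occurs-check failure arose, so a unifier exists.

YES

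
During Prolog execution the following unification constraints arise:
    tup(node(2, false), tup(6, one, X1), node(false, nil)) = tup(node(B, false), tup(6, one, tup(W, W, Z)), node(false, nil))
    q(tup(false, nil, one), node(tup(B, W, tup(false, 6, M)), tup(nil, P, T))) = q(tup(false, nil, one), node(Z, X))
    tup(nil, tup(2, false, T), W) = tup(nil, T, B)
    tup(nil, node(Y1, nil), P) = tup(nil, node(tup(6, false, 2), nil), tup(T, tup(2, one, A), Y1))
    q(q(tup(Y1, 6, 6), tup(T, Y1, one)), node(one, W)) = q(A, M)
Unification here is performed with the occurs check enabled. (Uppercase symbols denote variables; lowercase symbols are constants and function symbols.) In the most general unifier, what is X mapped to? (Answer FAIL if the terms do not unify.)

FAIL

Decompose tup/3: node(2, false) = node(B, false),  tup(6, one, X1) = tup(6, one, tup(W, W, Z)),  node(false, nil) = node(false, nil).
Decompose node/2: 2 = B,  false = false.
Bind B := 2; substituting into the 2 remaining equations that mention B gives: q(tup(false, nil, one), node(tup(2, W, tup(false, 6, M)), tup(nil, P, T))) = q(tup(false, nil, one), node(Z, X)),  tup(nil, tup(2, false, T), W) = tup(nil, T, 2).
Delete trivial equation false = false.
Decompose tup/3: 6 = 6,  one = one,  X1 = tup(W, W, Z).
Delete trivial equation 6 = 6.
Delete trivial equation one = one.
Bind X1 := tup(W, W, Z); no other remaining equation mentions X1.
Delete trivial equation node(false, nil) = node(false, nil).
Decompose q/2: tup(false, nil, one) = tup(false, nil, one),  node(tup(2, W, tup(false, 6, M)), tup(nil, P, T)) = node(Z, X).
Delete trivial equation tup(false, nil, one) = tup(false, nil, one).
Decompose node/2: tup(2, W, tup(false, 6, M)) = Z,  tup(nil, P, T) = X.
Bind Z := tup(2, W, tup(false, 6, M)); no other remaining equation mentions Z. Substituting into the earlier binding gives X1 := tup(W, W, tup(2, W, tup(false, 6, M))).
Bind X := tup(nil, P, T); no other remaining equation mentions X.
Decompose tup/3: nil = nil,  tup(2, false, T) = T,  W = 2.
Delete trivial equation nil = nil.
Occurs check fails: T occurs in tup(2, false, T); the equation T = tup(2, false, T) has no finite solution.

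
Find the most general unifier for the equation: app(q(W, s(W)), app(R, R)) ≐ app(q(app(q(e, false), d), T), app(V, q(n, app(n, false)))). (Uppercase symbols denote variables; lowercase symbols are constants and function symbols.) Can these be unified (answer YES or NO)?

YES

Decompose app/2: q(W, s(W)) ≐ q(app(q(e, false), d), T),  app(R, R) ≐ app(V, q(n, app(n, false))).
Decompose q/2: W ≐ app(q(e, false), d),  s(W) ≐ T.
Bind W := app(q(e, false), d); substituting into the one remaining equation that mentions W gives: s(app(q(e, false), d)) ≐ T.
Bind T := s(app(q(e, false), d)); no other remaining equation mentions T.
Decompose app/2: R ≐ V,  R ≐ q(n, app(n, false)).
Bind R := V; substituting into the remaining equation gives: V ≐ q(n, app(n, false)).
Bind V := q(n, app(n, false)). Substituting into the earlier binding gives R := q(n, app(n, false)).
No equations remain and no clash or occurs-check failure arose, so a unifier exists.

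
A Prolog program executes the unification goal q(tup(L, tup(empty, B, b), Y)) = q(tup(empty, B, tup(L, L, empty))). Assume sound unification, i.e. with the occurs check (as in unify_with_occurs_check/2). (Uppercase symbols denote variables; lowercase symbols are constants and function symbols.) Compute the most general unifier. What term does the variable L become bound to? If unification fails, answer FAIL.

FAIL

Decompose q/1: tup(L, tup(empty, B, b), Y) = tup(empty, B, tup(L, L, empty)).
Decompose tup/3: L = empty,  tup(empty, B, b) = B,  Y = tup(L, L, empty).
Bind L := empty; substituting into the one remaining equation that mentions L gives: Y = tup(empty, empty, empty).
Occurs check fails: B occurs in tup(empty, B, b); the equation B = tup(empty, B, b) has no finite solution.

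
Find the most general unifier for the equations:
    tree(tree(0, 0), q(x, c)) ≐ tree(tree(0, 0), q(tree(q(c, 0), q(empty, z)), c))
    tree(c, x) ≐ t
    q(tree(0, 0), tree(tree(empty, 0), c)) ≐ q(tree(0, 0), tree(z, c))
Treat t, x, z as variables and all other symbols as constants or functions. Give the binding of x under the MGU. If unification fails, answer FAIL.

Decompose tree/2: tree(0, 0) ≐ tree(0, 0),  q(x, c) ≐ q(tree(q(c, 0), q(empty, z)), c).
Delete trivial equation tree(0, 0) ≐ tree(0, 0).
Decompose q/2: x ≐ tree(q(c, 0), q(empty, z)),  c ≐ c.
Bind x := tree(q(c, 0), q(empty, z)); substituting into the one remaining equation that mentions x gives: tree(c, tree(q(c, 0), q(empty, z))) ≐ t.
Delete trivial equation c ≐ c.
Bind t := tree(c, tree(q(c, 0), q(empty, z))); no other remaining equation mentions t.
Decompose q/2: tree(0, 0) ≐ tree(0, 0),  tree(tree(empty, 0), c) ≐ tree(z, c).
Delete trivial equation tree(0, 0) ≐ tree(0, 0).
Decompose tree/2: tree(empty, 0) ≐ z,  c ≐ c.
Bind z := tree(empty, 0); no other remaining equation mentions z. Substituting into the earlier bindings gives x := tree(q(c, 0), q(empty, tree(empty, 0))), t := tree(c, tree(q(c, 0), q(empty, tree(empty, 0)))).
Delete trivial equation c ≐ c.
MGU = { x ↦ tree(q(c, 0), q(empty, tree(empty, 0))), t ↦ tree(c, tree(q(c, 0), q(empty, tree(empty, 0)))), z ↦ tree(empty, 0) }, so x ↦ tree(q(c, 0), q(empty, tree(empty, 0))).

tree(q(c, 0), q(empty, tree(empty, 0)))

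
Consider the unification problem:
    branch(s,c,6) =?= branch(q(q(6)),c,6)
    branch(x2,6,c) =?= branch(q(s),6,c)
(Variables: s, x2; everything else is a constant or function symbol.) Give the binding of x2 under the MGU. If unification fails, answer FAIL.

q(q(q(6)))

Decompose branch/3: s =?= q(q(6)),  c =?= c,  6 =?= 6.
Bind s := q(q(6)); substituting into the one remaining equation that mentions s gives: branch(x2,6,c) =?= branch(q(q(q(6))),6,c).
Delete trivial equation c =?= c.
Delete trivial equation 6 =?= 6.
Decompose branch/3: x2 =?= q(q(q(6))),  6 =?= 6,  c =?= c.
Bind x2 := q(q(q(6))); no other remaining equation mentions x2.
Delete trivial equation 6 =?= 6.
Delete trivial equation c =?= c.
MGU = { s := q(q(6)), x2 := q(q(q(6))) }, so x2 := q(q(q(6))).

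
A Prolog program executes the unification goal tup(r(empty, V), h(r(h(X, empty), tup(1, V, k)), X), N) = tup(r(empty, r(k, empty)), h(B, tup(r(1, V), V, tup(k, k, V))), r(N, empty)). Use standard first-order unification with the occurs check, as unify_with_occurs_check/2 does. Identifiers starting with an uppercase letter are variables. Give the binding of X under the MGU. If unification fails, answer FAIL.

FAIL

Decompose tup/3: r(empty, V) = r(empty, r(k, empty)),  h(r(h(X, empty), tup(1, V, k)), X) = h(B, tup(r(1, V), V, tup(k, k, V))),  N = r(N, empty).
Decompose r/2: empty = empty,  V = r(k, empty).
Delete trivial equation empty = empty.
Bind V := r(k, empty); substituting into the one remaining equation that mentions V gives: h(r(h(X, empty), tup(1, r(k, empty), k)), X) = h(B, tup(r(1, r(k, empty)), r(k, empty), tup(k, k, r(k, empty)))).
Decompose h/2: r(h(X, empty), tup(1, r(k, empty), k)) = B,  X = tup(r(1, r(k, empty)), r(k, empty), tup(k, k, r(k, empty))).
Bind B := r(h(X, empty), tup(1, r(k, empty), k)); no other remaining equation mentions B.
Bind X := tup(r(1, r(k, empty)), r(k, empty), tup(k, k, r(k, empty))); no other remaining equation mentions X. Substituting into the earlier binding gives B := r(h(tup(r(1, r(k, empty)), r(k, empty), tup(k, k, r(k, empty))), empty), tup(1, r(k, empty), k)).
Occurs check fails: N occurs in r(N, empty); the equation N = r(N, empty) has no finite solution.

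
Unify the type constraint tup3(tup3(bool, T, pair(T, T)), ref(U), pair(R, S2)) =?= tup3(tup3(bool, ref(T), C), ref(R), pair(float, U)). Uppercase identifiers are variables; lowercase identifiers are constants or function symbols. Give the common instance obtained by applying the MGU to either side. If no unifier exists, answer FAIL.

FAIL

Decompose tup3/3: tup3(bool, T, pair(T, T)) =?= tup3(bool, ref(T), C),  ref(U) =?= ref(R),  pair(R, S2) =?= pair(float, U).
Decompose tup3/3: bool =?= bool,  T =?= ref(T),  pair(T, T) =?= C.
Delete trivial equation bool =?= bool.
Occurs check fails: T occurs in ref(T); the equation T =?= ref(T) has no finite solution.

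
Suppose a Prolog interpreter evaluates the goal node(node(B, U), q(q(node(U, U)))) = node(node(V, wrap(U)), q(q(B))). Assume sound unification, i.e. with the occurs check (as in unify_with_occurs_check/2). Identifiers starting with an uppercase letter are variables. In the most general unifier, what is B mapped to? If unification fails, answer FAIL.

FAIL

Decompose node/2: node(B, U) = node(V, wrap(U)),  q(q(node(U, U))) = q(q(B)).
Decompose node/2: B = V,  U = wrap(U).
Bind B := V; substituting into the one remaining equation that mentions B gives: q(q(node(U, U))) = q(q(V)).
Occurs check fails: U occurs in wrap(U); the equation U = wrap(U) has no finite solution.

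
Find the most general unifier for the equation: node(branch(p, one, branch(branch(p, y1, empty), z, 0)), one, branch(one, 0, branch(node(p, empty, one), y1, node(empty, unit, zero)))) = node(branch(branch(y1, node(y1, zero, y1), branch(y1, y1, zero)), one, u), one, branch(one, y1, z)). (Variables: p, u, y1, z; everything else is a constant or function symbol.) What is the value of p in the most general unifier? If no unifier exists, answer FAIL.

Decompose node/3: branch(p, one, branch(branch(p, y1, empty), z, 0)) = branch(branch(y1, node(y1, zero, y1), branch(y1, y1, zero)), one, u),  one = one,  branch(one, 0, branch(node(p, empty, one), y1, node(empty, unit, zero))) = branch(one, y1, z).
Decompose branch/3: p = branch(y1, node(y1, zero, y1), branch(y1, y1, zero)),  one = one,  branch(branch(p, y1, empty), z, 0) = u.
Bind p := branch(y1, node(y1, zero, y1), branch(y1, y1, zero)); substituting into the 2 remaining equations that mention p gives: branch(branch(branch(y1, node(y1, zero, y1), branch(y1, y1, zero)), y1, empty), z, 0) = u,  branch(one, 0, branch(node(branch(y1, node(y1, zero, y1), branch(y1, y1, zero)), empty, one), y1, node(empty, unit, zero))) = branch(one, y1, z).
Delete trivial equation one = one.
Bind u := branch(branch(branch(y1, node(y1, zero, y1), branch(y1, y1, zero)), y1, empty), z, 0); no other remaining equation mentions u.
Delete trivial equation one = one.
Decompose branch/3: one = one,  0 = y1,  branch(node(branch(y1, node(y1, zero, y1), branch(y1, y1, zero)), empty, one), y1, node(empty, unit, zero)) = z.
Delete trivial equation one = one.
Bind y1 := 0; substituting into the remaining equation gives: branch(node(branch(0, node(0, zero, 0), branch(0, 0, zero)), empty, one), 0, node(empty, unit, zero)) = z. Substituting into the earlier bindings gives p := branch(0, node(0, zero, 0), branch(0, 0, zero)), u := branch(branch(branch(0, node(0, zero, 0), branch(0, 0, zero)), 0, empty), z, 0).
Bind z := branch(node(branch(0, node(0, zero, 0), branch(0, 0, zero)), empty, one), 0, node(empty, unit, zero)). Substituting into the earlier binding gives u := branch(branch(branch(0, node(0, zero, 0), branch(0, 0, zero)), 0, empty), branch(node(branch(0, node(0, zero, 0), branch(0, 0, zero)), empty, one), 0, node(empty, unit, zero)), 0).
MGU = { p ↦ branch(0, node(0, zero, 0), branch(0, 0, zero)), u ↦ branch(branch(branch(0, node(0, zero, 0), branch(0, 0, zero)), 0, empty), branch(node(branch(0, node(0, zero, 0), branch(0, 0, zero)), empty, one), 0, node(empty, unit, zero)), 0), y1 ↦ 0, z ↦ branch(node(branch(0, node(0, zero, 0), branch(0, 0, zero)), empty, one), 0, node(empty, unit, zero)) }, so p ↦ branch(0, node(0, zero, 0), branch(0, 0, zero)).

branch(0, node(0, zero, 0), branch(0, 0, zero))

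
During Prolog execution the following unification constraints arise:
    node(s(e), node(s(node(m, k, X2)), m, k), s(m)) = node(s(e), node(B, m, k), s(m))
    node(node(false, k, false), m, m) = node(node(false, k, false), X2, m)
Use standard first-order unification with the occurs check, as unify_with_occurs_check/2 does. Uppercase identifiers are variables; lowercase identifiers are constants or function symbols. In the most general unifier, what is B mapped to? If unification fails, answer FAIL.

Decompose node/3: s(e) = s(e),  node(s(node(m, k, X2)), m, k) = node(B, m, k),  s(m) = s(m).
Delete trivial equation s(e) = s(e).
Decompose node/3: s(node(m, k, X2)) = B,  m = m,  k = k.
Bind B := s(node(m, k, X2)); no other remaining equation mentions B.
Delete trivial equation m = m.
Delete trivial equation k = k.
Delete trivial equation s(m) = s(m).
Decompose node/3: node(false, k, false) = node(false, k, false),  m = X2,  m = m.
Delete trivial equation node(false, k, false) = node(false, k, false).
Bind X2 := m; no other remaining equation mentions X2. Substituting into the earlier binding gives B := s(node(m, k, m)).
Delete trivial equation m = m.
MGU = { B -> s(node(m, k, m)), X2 -> m }, so B -> s(node(m, k, m)).

s(node(m, k, m))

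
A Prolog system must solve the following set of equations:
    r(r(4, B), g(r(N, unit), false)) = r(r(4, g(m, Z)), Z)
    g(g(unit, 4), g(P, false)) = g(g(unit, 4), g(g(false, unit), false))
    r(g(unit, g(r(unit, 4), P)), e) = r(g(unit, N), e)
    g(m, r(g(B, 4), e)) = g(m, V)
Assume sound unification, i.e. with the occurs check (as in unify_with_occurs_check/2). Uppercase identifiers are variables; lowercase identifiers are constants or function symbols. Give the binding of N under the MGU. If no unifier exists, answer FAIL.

Decompose r/2: r(4, B) = r(4, g(m, Z)),  g(r(N, unit), false) = Z.
Decompose r/2: 4 = 4,  B = g(m, Z).
Delete trivial equation 4 = 4.
Bind B := g(m, Z); substituting into the one remaining equation that mentions B gives: g(m, r(g(g(m, Z), 4), e)) = g(m, V).
Bind Z := g(r(N, unit), false); substituting into the one remaining equation that mentions Z gives: g(m, r(g(g(m, g(r(N, unit), false)), 4), e)) = g(m, V). Substituting into the earlier binding gives B := g(m, g(r(N, unit), false)).
Decompose g/2: g(unit, 4) = g(unit, 4),  g(P, false) = g(g(false, unit), false).
Delete trivial equation g(unit, 4) = g(unit, 4).
Decompose g/2: P = g(false, unit),  false = false.
Bind P := g(false, unit); substituting into the one remaining equation that mentions P gives: r(g(unit, g(r(unit, 4), g(false, unit))), e) = r(g(unit, N), e).
Delete trivial equation false = false.
Decompose r/2: g(unit, g(r(unit, 4), g(false, unit))) = g(unit, N),  e = e.
Decompose g/2: unit = unit,  g(r(unit, 4), g(false, unit)) = N.
Delete trivial equation unit = unit.
Bind N := g(r(unit, 4), g(false, unit)); substituting into the one remaining equation that mentions N gives: g(m, r(g(g(m, g(r(g(r(unit, 4), g(false, unit)), unit), false)), 4), e)) = g(m, V). Substituting into the earlier bindings gives B := g(m, g(r(g(r(unit, 4), g(false, unit)), unit), false)), Z := g(r(g(r(unit, 4), g(false, unit)), unit), false).
Delete trivial equation e = e.
Decompose g/2: m = m,  r(g(g(m, g(r(g(r(unit, 4), g(false, unit)), unit), false)), 4), e) = V.
Delete trivial equation m = m.
Bind V := r(g(g(m, g(r(g(r(unit, 4), g(false, unit)), unit), false)), 4), e).
MGU = { B ↦ g(m, g(r(g(r(unit, 4), g(false, unit)), unit), false)), Z ↦ g(r(g(r(unit, 4), g(false, unit)), unit), false), P ↦ g(false, unit), N ↦ g(r(unit, 4), g(false, unit)), V ↦ r(g(g(m, g(r(g(r(unit, 4), g(false, unit)), unit), false)), 4), e) }, so N ↦ g(r(unit, 4), g(false, unit)).

g(r(unit, 4), g(false, unit))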